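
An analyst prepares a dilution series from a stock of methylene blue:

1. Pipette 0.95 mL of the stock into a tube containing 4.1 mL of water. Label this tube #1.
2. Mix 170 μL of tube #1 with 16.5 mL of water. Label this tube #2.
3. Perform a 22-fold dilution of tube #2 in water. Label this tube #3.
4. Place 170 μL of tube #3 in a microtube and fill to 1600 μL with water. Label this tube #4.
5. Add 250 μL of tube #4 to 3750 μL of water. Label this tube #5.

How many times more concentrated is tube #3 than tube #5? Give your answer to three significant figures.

Step 1: 0.95 mL + 4.1 mL = 5.05 mL total → factor 5.05/0.95 = 5.3158
Step 2: 170 μL + 16.5 mL = 16670 μL total → factor 16670/170 = 98.059
Step 3: 22-fold → factor 22
Step 4: 170 μL brought to 1600 μL → factor 1600/170 = 9.4118
Step 5: 250 μL + 3750 μL = 4000 μL total → factor 4000/250 = 16
Dilution factor to tube #3 = 11468; to tube #5 = 1.7269 × 10^6
[tube #3]/[tube #5] = (factor to tube #5)/(factor to tube #3) = 1.7269 × 10^6/11468 = 151

151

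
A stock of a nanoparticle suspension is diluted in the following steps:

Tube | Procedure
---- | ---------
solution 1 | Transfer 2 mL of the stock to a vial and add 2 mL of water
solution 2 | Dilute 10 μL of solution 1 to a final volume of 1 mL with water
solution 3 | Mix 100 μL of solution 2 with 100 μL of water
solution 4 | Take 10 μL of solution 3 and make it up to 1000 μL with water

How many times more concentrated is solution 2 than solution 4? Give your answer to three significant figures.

200

Step 1: 2 mL + 2 mL = 4 mL total → factor 4/2 = 2
Step 2: 10 μL brought to 1 mL → factor 1000/10 = 100
Step 3: 100 μL + 100 μL = 200 μL total → factor 200/100 = 2
Step 4: 10 μL brought to 1000 μL → factor 1000/10 = 100
Dilution factor to solution 2 = 200; to solution 4 = 40000
[solution 2]/[solution 4] = (factor to solution 4)/(factor to solution 2) = 40000/200 = 200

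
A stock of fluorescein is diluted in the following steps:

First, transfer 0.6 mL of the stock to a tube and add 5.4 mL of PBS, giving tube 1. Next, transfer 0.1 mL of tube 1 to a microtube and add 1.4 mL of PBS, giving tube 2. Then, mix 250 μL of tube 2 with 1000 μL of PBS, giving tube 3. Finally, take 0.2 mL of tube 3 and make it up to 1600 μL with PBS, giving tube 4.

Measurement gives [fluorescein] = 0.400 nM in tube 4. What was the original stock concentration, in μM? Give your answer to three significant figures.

Step 1: 0.6 mL + 5.4 mL = 6 mL total → factor 6/0.6 = 10
Step 2: 0.1 mL + 1.4 mL = 1.5 mL total → factor 1.5/0.1 = 15
Step 3: 250 μL + 1000 μL = 1250 μL total → factor 1250/250 = 5
Step 4: 0.2 mL brought to 1600 μL → factor 1.6/0.2 = 8
Overall dilution factor = 10 × 15 × 5 × 8 = 6000
Stock = 0.400 nM × 6000 = 2400 nM = 2.40 μM

2.40 μM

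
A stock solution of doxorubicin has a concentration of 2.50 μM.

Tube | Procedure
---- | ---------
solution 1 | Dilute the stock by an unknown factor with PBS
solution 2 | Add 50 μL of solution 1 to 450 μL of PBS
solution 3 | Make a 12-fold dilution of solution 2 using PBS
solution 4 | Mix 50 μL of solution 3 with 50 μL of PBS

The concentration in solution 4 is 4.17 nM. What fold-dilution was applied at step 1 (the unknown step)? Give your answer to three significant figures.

Step 1: unknown factor x
Step 2: 50 μL + 450 μL = 500 μL total → factor 500/50 = 10
Step 3: 12-fold → factor 12
Step 4: 50 μL + 50 μL = 100 μL total → factor 100/50 = 2
Product of known-step factors = 240
Overall factor = 2.50 μM / (4.17 nM) = 599.52
x = 599.52 / 240 = 2.50

2.50-fold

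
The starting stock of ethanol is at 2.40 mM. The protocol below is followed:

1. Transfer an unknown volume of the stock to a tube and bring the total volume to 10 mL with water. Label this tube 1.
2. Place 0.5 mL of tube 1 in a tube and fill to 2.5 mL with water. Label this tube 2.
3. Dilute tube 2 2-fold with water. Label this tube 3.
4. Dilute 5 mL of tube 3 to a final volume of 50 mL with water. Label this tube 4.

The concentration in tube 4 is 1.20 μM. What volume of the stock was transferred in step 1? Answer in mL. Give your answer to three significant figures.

Step 1: v brought to 10 mL → factor = 10 mL/v
Step 2: 0.5 mL brought to 2.5 mL → factor 2.5/0.5 = 5
Step 3: 2-fold → factor 2
Step 4: 5 mL brought to 50 mL → factor 50/5 = 10
Product of known-step factors = 100
Overall factor = 2.40 mM / (1.20 μM) = 2000
Step-1 factor = 2000 / 100 = 20
v = 10 mL / 20 = 0.500 mL

0.500 mL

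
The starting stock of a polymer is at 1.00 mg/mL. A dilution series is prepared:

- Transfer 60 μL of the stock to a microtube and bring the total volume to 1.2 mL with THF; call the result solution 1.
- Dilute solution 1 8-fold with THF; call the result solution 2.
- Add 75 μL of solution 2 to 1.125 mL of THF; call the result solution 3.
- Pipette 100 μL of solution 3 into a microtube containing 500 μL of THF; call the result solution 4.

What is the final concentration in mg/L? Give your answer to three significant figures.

0.0651 mg/L

Step 1: 60 μL brought to 1.2 mL → factor 1200/60 = 20
Step 2: 8-fold → factor 8
Step 3: 75 μL + 1.125 mL = 1200 μL total → factor 1200/75 = 16
Step 4: 100 μL + 500 μL = 600 μL total → factor 600/100 = 6
Overall dilution factor = 20 × 8 × 16 × 6 = 15360
Final = 1.00 mg/mL / 15360 = 6.510 × 10^-5 mg/mL = 0.0651 mg/L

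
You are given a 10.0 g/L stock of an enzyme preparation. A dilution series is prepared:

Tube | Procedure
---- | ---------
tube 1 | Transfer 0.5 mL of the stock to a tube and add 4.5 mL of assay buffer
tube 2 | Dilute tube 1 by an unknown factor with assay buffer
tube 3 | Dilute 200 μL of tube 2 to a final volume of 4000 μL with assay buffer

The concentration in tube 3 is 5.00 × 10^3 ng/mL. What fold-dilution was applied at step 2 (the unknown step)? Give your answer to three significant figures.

10.0-fold

Step 1: 0.5 mL + 4.5 mL = 5 mL total → factor 5/0.5 = 10
Step 2: unknown factor x
Step 3: 200 μL brought to 4000 μL → factor 4000/200 = 20
Product of known-step factors = 200
Overall factor = 10.0 g/L / (5.00 × 10^3 ng/mL) = 2000
x = 2000 / 200 = 10.0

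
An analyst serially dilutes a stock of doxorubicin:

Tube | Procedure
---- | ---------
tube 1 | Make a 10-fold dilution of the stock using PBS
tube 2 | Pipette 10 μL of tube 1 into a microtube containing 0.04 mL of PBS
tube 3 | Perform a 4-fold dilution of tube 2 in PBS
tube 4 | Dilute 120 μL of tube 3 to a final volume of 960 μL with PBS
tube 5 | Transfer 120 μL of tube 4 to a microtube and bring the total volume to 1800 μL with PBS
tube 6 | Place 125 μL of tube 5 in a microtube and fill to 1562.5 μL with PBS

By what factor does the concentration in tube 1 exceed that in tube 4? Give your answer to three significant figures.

Step 1: 10-fold → factor 10
Step 2: 10 μL + 0.04 mL = 50 μL total → factor 50/10 = 5
Step 3: 4-fold → factor 4
Step 4: 120 μL brought to 960 μL → factor 960/120 = 8
Dilution factor to tube 1 = 10; to tube 4 = 1600
[tube 1]/[tube 4] = (factor to tube 4)/(factor to tube 1) = 1600/10 = 160

160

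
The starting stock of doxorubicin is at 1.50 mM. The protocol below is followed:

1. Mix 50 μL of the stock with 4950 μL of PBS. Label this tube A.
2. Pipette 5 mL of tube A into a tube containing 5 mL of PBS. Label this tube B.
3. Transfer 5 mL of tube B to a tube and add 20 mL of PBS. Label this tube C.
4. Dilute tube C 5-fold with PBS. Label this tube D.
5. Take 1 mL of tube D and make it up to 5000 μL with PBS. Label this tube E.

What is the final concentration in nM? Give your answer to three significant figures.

60.0 nM

Step 1: 50 μL + 4950 μL = 5000 μL total → factor 5000/50 = 100
Step 2: 5 mL + 5 mL = 10 mL total → factor 10/5 = 2
Step 3: 5 mL + 20 mL = 25 mL total → factor 25/5 = 5
Step 4: 5-fold → factor 5
Step 5: 1 mL brought to 5000 μL → factor 5/1 = 5
Overall dilution factor = 100 × 2 × 5 × 5 × 5 = 25000
Final = 1.50 mM / 25000 = 6.000 × 10^-5 mM = 60.0 nM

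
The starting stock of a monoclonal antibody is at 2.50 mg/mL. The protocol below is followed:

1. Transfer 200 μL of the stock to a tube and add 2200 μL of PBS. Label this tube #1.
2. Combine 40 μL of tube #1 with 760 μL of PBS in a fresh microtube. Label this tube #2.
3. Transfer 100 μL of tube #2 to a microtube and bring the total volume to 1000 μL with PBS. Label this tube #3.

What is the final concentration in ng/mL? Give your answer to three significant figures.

1.04 × 10^3 ng/mL

Step 1: 200 μL + 2200 μL = 2400 μL total → factor 2400/200 = 12
Step 2: 40 μL + 760 μL = 800 μL total → factor 800/40 = 20
Step 3: 100 μL brought to 1000 μL → factor 1000/100 = 10
Overall dilution factor = 12 × 20 × 10 = 2400
Final = 2.50 mg/mL / 2400 = 0.001042 mg/mL = 1.04 × 10^3 ng/mL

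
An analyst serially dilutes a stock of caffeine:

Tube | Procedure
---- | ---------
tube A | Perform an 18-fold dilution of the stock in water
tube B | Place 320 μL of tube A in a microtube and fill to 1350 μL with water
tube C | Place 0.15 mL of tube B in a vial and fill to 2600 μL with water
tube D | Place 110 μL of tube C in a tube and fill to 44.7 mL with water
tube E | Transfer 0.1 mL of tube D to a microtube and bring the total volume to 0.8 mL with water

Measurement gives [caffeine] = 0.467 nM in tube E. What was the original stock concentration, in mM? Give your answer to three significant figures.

2.00 mM

Step 1: 18-fold → factor 18
Step 2: 320 μL brought to 1350 μL → factor 1350/320 = 4.2188
Step 3: 0.15 mL brought to 2600 μL → factor 2.6/0.15 = 17.333
Step 4: 110 μL brought to 44.7 mL → factor 44700/110 = 406.36
Step 5: 0.1 mL brought to 0.8 mL → factor 0.8/0.1 = 8
Overall dilution factor = 18 × 4.2188 × 17.333 × 406.36 × 8 = 4.279 × 10^6
Stock = 0.467 nM × 4.279 × 10^6 = 1.998 × 10^6 nM = 2.00 mM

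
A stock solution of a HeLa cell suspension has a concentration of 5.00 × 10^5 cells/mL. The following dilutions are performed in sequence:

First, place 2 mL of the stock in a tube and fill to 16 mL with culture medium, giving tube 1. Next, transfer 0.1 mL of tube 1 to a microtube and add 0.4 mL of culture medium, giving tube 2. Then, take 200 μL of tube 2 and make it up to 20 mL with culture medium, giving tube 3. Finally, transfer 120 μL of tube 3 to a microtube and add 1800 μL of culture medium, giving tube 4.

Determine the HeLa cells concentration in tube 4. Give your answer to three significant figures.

Step 1: 2 mL brought to 16 mL → factor 16/2 = 8
Step 2: 0.1 mL + 0.4 mL = 0.5 mL total → factor 0.5/0.1 = 5
Step 3: 200 μL brought to 20 mL → factor 20000/200 = 100
Step 4: 120 μL + 1800 μL = 1920 μL total → factor 1920/120 = 16
Overall dilution factor = 8 × 5 × 100 × 16 = 64000
Final = 5.00 × 10^5 cells/mL / 64000 = 7.81 cells/mL

7.81 cells/mL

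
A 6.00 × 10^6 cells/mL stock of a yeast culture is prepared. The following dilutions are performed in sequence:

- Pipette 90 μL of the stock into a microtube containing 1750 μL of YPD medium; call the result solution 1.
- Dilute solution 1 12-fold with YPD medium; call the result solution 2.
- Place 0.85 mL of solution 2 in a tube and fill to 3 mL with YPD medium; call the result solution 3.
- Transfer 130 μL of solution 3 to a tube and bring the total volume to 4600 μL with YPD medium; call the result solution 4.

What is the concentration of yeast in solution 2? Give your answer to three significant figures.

2.45 × 10^4 cells/mL

Step 1: 90 μL + 1750 μL = 1840 μL total → factor 1840/90 = 20.444
Step 2: 12-fold → factor 12
Dilution factor through solution 2 = 20.444 × 12 = 245.33
[solution 2] = 6.00 × 10^6 cells/mL / 245.33 = 2.45 × 10^4 cells/mL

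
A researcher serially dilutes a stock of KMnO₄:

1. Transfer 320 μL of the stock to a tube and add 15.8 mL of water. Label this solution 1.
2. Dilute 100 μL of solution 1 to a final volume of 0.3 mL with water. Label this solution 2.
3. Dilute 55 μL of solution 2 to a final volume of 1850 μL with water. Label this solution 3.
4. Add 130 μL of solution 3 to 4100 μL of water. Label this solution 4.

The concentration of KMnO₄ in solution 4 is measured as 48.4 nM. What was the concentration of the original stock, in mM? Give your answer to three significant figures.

Step 1: 320 μL + 15.8 mL = 16120 μL total → factor 16120/320 = 50.375
Step 2: 100 μL brought to 0.3 mL → factor 300/100 = 3
Step 3: 55 μL brought to 1850 μL → factor 1850/55 = 33.636
Step 4: 130 μL + 4100 μL = 4230 μL total → factor 4230/130 = 32.538
Overall dilution factor = 50.375 × 3 × 33.636 × 32.538 = 1.654 × 10^5
Stock = 48.4 nM × 1.654 × 10^5 = 8.005 × 10^6 nM = 8.01 mM

8.01 mM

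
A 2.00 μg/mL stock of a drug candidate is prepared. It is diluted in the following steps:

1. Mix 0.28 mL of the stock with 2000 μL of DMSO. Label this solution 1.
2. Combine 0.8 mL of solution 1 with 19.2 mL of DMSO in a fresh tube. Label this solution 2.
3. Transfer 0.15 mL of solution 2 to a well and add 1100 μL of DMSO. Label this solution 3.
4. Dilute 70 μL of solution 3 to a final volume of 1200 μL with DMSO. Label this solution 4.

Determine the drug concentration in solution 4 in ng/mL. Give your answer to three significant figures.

Step 1: 0.28 mL + 2000 μL = 2.28 mL total → factor 2.28/0.28 = 8.1429
Step 2: 0.8 mL + 19.2 mL = 20 mL total → factor 20/0.8 = 25
Step 3: 0.15 mL + 1100 μL = 1.25 mL total → factor 1.25/0.15 = 8.3333
Step 4: 70 μL brought to 1200 μL → factor 1200/70 = 17.143
Overall dilution factor = 8.1429 × 25 × 8.3333 × 17.143 = 29082
Final = 2.00 μg/mL / 29082 = 6.877 × 10^-5 μg/mL = 0.0688 ng/mL

0.0688 ng/mL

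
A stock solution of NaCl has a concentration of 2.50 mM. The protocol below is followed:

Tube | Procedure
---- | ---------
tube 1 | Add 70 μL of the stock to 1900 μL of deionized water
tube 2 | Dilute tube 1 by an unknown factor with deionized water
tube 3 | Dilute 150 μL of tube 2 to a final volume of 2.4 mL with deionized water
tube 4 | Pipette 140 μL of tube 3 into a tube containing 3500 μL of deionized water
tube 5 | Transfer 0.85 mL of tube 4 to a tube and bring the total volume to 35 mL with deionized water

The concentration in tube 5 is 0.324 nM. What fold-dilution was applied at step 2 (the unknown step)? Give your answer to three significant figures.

Step 1: 70 μL + 1900 μL = 1970 μL total → factor 1970/70 = 28.143
Step 2: unknown factor x
Step 3: 150 μL brought to 2.4 mL → factor 2400/150 = 16
Step 4: 140 μL + 3500 μL = 3640 μL total → factor 3640/140 = 26
Step 5: 0.85 mL brought to 35 mL → factor 35/0.85 = 41.176
Product of known-step factors = 4.8207 × 10^5
Overall factor = 2.50 mM / (0.324 nM) = 7.716 × 10^6
x = 7.716 × 10^6 / 4.8207 × 10^5 = 16.0

16.0-fold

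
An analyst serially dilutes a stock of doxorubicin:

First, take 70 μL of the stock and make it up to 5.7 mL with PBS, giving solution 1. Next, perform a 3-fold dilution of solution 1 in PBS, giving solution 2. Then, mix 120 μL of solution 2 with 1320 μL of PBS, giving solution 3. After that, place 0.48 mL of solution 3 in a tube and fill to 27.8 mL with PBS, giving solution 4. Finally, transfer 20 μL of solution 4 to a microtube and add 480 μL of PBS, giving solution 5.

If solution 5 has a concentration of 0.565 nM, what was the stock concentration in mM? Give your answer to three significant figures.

Step 1: 70 μL brought to 5.7 mL → factor 5700/70 = 81.429
Step 2: 3-fold → factor 3
Step 3: 120 μL + 1320 μL = 1440 μL total → factor 1440/120 = 12
Step 4: 0.48 mL brought to 27.8 mL → factor 27.8/0.48 = 57.917
Step 5: 20 μL + 480 μL = 500 μL total → factor 500/20 = 25
Overall dilution factor = 81.429 × 3 × 12 × 57.917 × 25 = 4.2445 × 10^6
Stock = 0.565 nM × 4.2445 × 10^6 = 2.398 × 10^6 nM = 2.40 mM

2.40 mM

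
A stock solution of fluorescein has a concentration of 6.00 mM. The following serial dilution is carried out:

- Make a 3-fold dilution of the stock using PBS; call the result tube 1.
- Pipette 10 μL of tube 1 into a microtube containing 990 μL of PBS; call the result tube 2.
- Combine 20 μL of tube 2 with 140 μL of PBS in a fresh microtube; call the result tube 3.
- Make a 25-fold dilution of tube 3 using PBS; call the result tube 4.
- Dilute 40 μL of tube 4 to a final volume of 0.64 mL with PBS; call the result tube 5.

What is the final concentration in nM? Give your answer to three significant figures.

6.25 nM

Step 1: 3-fold → factor 3
Step 2: 10 μL + 990 μL = 1000 μL total → factor 1000/10 = 100
Step 3: 20 μL + 140 μL = 160 μL total → factor 160/20 = 8
Step 4: 25-fold → factor 25
Step 5: 40 μL brought to 0.64 mL → factor 640/40 = 16
Overall dilution factor = 3 × 100 × 8 × 25 × 16 = 9.6 × 10^5
Final = 6.00 mM / 9.6 × 10^5 = 6.250 × 10^-6 mM = 6.25 nM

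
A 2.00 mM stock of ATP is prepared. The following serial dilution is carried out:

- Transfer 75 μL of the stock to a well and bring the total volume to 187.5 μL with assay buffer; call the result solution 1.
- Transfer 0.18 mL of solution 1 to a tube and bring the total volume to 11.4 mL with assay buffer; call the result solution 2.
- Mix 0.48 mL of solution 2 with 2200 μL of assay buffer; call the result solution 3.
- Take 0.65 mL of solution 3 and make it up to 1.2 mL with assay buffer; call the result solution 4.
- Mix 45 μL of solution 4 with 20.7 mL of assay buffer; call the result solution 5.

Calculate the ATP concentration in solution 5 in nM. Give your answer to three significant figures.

2.66 nM

Step 1: 75 μL brought to 187.5 μL → factor 187.5/75 = 2.5
Step 2: 0.18 mL brought to 11.4 mL → factor 11.4/0.18 = 63.333
Step 3: 0.48 mL + 2200 μL = 2.68 mL total → factor 2.68/0.48 = 5.5833
Step 4: 0.65 mL brought to 1.2 mL → factor 1.2/0.65 = 1.8462
Step 5: 45 μL + 20.7 mL = 20745 μL total → factor 20745/45 = 461
Dilution factor through solution 5 = 2.5 × 63.333 × 5.5833 × 1.8462 × 461 = 7.5238 × 10^5
[solution 5] = 2.00 mM / 7.5238 × 10^5 = 2.658 × 10^-6 mM = 2.66 nM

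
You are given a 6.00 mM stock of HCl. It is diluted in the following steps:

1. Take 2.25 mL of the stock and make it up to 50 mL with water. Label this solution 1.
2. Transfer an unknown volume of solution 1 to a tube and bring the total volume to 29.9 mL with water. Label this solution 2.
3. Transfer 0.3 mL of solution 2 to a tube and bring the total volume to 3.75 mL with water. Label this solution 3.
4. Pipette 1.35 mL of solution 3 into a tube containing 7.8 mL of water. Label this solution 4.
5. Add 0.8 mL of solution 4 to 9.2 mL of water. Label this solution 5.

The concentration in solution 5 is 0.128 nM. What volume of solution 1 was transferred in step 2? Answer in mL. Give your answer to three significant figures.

0.0150 mL

Step 1: 2.25 mL brought to 50 mL → factor 50/2.25 = 22.222
Step 2: v brought to 29.9 mL → factor = 29.9 mL/v
Step 3: 0.3 mL brought to 3.75 mL → factor 3.75/0.3 = 12.5
Step 4: 1.35 mL + 7.8 mL = 9.15 mL total → factor 9.15/1.35 = 6.7778
Step 5: 0.8 mL + 9.2 mL = 10 mL total → factor 10/0.8 = 12.5
Product of known-step factors = 23534
Overall factor = 6.00 mM / (0.128 nM) = 4.6875 × 10^7
Step-2 factor = 4.6875 × 10^7 / 23534 = 1991.8
v = 29.9 mL / 1991.8 = 0.0150 mL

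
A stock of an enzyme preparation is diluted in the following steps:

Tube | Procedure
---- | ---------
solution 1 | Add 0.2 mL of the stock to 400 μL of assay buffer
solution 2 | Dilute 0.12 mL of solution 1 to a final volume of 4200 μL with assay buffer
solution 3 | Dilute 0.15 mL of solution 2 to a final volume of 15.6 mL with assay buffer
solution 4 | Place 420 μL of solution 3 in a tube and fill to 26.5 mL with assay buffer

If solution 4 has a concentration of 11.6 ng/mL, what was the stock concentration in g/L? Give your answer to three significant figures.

Step 1: 0.2 mL + 400 μL = 0.6 mL total → factor 0.6/0.2 = 3
Step 2: 0.12 mL brought to 4200 μL → factor 4.2/0.12 = 35
Step 3: 0.15 mL brought to 15.6 mL → factor 15.6/0.15 = 104
Step 4: 420 μL brought to 26.5 mL → factor 26500/420 = 63.095
Overall dilution factor = 3 × 35 × 104 × 63.095 = 6.89 × 10^5
Stock = 11.6 ng/mL × 6.89 × 10^5 = 7.992 × 10^6 ng/mL = 7.99 g/L

7.99 g/L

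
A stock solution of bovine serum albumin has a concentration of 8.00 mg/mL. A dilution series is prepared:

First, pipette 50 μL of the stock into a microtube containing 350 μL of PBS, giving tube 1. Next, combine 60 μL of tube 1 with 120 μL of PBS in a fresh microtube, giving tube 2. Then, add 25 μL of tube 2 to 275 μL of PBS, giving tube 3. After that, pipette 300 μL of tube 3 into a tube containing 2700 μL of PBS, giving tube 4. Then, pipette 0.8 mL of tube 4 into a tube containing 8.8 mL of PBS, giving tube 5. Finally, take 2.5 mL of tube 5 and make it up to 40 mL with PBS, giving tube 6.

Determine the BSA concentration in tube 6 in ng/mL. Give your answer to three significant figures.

14.5 ng/mL

Step 1: 50 μL + 350 μL = 400 μL total → factor 400/50 = 8
Step 2: 60 μL + 120 μL = 180 μL total → factor 180/60 = 3
Step 3: 25 μL + 275 μL = 300 μL total → factor 300/25 = 12
Step 4: 300 μL + 2700 μL = 3000 μL total → factor 3000/300 = 10
Step 5: 0.8 mL + 8.8 mL = 9.6 mL total → factor 9.6/0.8 = 12
Step 6: 2.5 mL brought to 40 mL → factor 40/2.5 = 16
Overall dilution factor = 8 × 3 × 12 × 10 × 12 × 16 = 5.5296 × 10^5
Final = 8.00 mg/mL / 5.5296 × 10^5 = 1.447 × 10^-5 mg/mL = 14.5 ng/mL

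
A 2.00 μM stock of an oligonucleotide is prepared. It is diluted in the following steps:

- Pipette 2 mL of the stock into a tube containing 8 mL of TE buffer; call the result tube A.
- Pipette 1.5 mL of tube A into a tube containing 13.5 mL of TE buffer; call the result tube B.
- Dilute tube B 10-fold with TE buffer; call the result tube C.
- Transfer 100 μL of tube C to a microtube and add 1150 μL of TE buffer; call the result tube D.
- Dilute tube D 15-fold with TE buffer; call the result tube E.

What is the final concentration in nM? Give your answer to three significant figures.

Step 1: 2 mL + 8 mL = 10 mL total → factor 10/2 = 5
Step 2: 1.5 mL + 13.5 mL = 15 mL total → factor 15/1.5 = 10
Step 3: 10-fold → factor 10
Step 4: 100 μL + 1150 μL = 1250 μL total → factor 1250/100 = 12.5
Step 5: 15-fold → factor 15
Overall dilution factor = 5 × 10 × 10 × 12.5 × 15 = 93750
Final = 2.00 μM / 93750 = 2.133 × 10^-5 μM = 0.0213 nM

0.0213 nM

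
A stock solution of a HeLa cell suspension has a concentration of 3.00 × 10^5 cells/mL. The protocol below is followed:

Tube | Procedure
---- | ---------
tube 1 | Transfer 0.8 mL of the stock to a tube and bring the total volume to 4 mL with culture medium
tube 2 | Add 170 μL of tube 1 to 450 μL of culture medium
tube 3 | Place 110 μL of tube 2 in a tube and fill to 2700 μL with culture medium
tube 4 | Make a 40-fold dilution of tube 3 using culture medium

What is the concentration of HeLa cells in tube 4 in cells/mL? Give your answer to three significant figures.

16.8 cells/mL

Step 1: 0.8 mL brought to 4 mL → factor 4/0.8 = 5
Step 2: 170 μL + 450 μL = 620 μL total → factor 620/170 = 3.6471
Step 3: 110 μL brought to 2700 μL → factor 2700/110 = 24.545
Step 4: 40-fold → factor 40
Overall dilution factor = 5 × 3.6471 × 24.545 × 40 = 17904
Final = 3.00 × 10^5 cells/mL / 17904 = 16.8 cells/mL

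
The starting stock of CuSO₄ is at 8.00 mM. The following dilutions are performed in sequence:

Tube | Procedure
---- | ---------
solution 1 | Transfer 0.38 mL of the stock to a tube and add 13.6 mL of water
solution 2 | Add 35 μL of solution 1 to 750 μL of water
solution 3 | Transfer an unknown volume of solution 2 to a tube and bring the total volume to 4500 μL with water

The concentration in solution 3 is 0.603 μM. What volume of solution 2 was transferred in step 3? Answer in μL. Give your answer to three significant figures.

280 μL

Step 1: 0.38 mL + 13.6 mL = 13.98 mL total → factor 13.98/0.38 = 36.789
Step 2: 35 μL + 750 μL = 785 μL total → factor 785/35 = 22.429
Step 3: v brought to 4500 μL → factor = 4500 μL/v
Product of known-step factors = 825.14
Overall factor = 8.00 mM / (0.603 μM) = 13267
Step-3 factor = 13267 / 825.14 = 16.079
v = 4500 μL / 16.079 = 280 μL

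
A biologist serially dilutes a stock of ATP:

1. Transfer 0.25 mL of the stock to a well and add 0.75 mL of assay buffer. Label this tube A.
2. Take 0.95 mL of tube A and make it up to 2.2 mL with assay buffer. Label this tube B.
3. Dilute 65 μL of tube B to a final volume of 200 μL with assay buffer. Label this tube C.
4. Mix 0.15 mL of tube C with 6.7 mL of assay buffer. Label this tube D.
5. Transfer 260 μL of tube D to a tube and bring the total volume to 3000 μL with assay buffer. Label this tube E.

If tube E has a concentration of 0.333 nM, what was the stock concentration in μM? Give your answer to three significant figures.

5.00 μM

Step 1: 0.25 mL + 0.75 mL = 1 mL total → factor 1/0.25 = 4
Step 2: 0.95 mL brought to 2.2 mL → factor 2.2/0.95 = 2.3158
Step 3: 65 μL brought to 200 μL → factor 200/65 = 3.0769
Step 4: 0.15 mL + 6.7 mL = 6.85 mL total → factor 6.85/0.15 = 45.667
Step 5: 260 μL brought to 3000 μL → factor 3000/260 = 11.538
Overall dilution factor = 4 × 2.3158 × 3.0769 × 45.667 × 11.538 = 15018
Stock = 0.333 nM × 15018 = 5001 nM = 5.00 μM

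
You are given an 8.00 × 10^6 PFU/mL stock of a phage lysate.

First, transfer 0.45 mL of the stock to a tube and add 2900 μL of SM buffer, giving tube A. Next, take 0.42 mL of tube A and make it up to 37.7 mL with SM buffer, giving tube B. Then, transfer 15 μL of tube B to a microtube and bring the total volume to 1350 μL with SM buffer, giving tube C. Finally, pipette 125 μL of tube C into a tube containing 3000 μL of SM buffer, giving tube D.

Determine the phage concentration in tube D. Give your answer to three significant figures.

5.32 PFU/mL

Step 1: 0.45 mL + 2900 μL = 3.35 mL total → factor 3.35/0.45 = 7.4444
Step 2: 0.42 mL brought to 37.7 mL → factor 37.7/0.42 = 89.762
Step 3: 15 μL brought to 1350 μL → factor 1350/15 = 90
Step 4: 125 μL + 3000 μL = 3125 μL total → factor 3125/125 = 25
Overall dilution factor = 7.4444 × 89.762 × 90 × 25 = 1.5035 × 10^6
Final = 8.00 × 10^6 PFU/mL / 1.5035 × 10^6 = 5.32 PFU/mL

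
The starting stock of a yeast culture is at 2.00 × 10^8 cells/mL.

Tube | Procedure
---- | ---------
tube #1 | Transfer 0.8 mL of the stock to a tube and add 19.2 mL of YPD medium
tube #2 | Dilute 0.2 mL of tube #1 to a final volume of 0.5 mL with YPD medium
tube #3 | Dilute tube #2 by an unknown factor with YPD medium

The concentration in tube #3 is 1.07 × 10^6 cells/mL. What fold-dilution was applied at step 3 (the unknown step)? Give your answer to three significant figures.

2.99-fold

Step 1: 0.8 mL + 19.2 mL = 20 mL total → factor 20/0.8 = 25
Step 2: 0.2 mL brought to 0.5 mL → factor 0.5/0.2 = 2.5
Step 3: unknown factor x
Product of known-step factors = 62.5
Overall factor = 2.00 × 10^8 cells/mL / (1.07 × 10^6 cells/mL) = 186.92
x = 186.92 / 62.5 = 2.99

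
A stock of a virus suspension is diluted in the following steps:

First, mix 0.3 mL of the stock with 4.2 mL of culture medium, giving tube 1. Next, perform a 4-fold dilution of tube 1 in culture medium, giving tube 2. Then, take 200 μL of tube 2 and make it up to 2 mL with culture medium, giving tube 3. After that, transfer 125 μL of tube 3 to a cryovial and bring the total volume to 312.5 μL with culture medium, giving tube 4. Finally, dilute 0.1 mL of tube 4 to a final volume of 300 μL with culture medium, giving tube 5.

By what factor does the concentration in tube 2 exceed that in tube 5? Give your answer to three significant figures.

75.0

Step 1: 0.3 mL + 4.2 mL = 4.5 mL total → factor 4.5/0.3 = 15
Step 2: 4-fold → factor 4
Step 3: 200 μL brought to 2 mL → factor 2000/200 = 10
Step 4: 125 μL brought to 312.5 μL → factor 312.5/125 = 2.5
Step 5: 0.1 mL brought to 300 μL → factor 0.3/0.1 = 3
Dilution factor to tube 2 = 60; to tube 5 = 4500
[tube 2]/[tube 5] = (factor to tube 5)/(factor to tube 2) = 4500/60 = 75.0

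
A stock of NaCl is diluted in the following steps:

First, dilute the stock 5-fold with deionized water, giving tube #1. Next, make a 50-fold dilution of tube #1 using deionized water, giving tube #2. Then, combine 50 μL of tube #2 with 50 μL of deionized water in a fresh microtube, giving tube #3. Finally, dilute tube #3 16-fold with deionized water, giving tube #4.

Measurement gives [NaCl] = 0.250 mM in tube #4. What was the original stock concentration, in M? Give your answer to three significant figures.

Step 1: 5-fold → factor 5
Step 2: 50-fold → factor 50
Step 3: 50 μL + 50 μL = 100 μL total → factor 100/50 = 2
Step 4: 16-fold → factor 16
Overall dilution factor = 5 × 50 × 2 × 16 = 8000
Stock = 0.250 mM × 8000 = 2000 mM = 2.00 M

2.00 M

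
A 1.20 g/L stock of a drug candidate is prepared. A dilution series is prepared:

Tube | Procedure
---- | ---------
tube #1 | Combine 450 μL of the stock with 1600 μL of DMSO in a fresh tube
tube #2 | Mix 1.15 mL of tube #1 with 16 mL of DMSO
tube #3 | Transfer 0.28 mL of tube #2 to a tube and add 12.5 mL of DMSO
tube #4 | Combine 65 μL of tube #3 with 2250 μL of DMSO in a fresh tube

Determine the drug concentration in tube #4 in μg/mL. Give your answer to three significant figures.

0.0109 μg/mL

Step 1: 450 μL + 1600 μL = 2050 μL total → factor 2050/450 = 4.5556
Step 2: 1.15 mL + 16 mL = 17.15 mL total → factor 17.15/1.15 = 14.913
Step 3: 0.28 mL + 12.5 mL = 12.78 mL total → factor 12.78/0.28 = 45.643
Step 4: 65 μL + 2250 μL = 2315 μL total → factor 2315/65 = 35.615
Overall dilution factor = 4.5556 × 14.913 × 45.643 × 35.615 = 1.1044 × 10^5
Final = 1.20 g/L / 1.1044 × 10^5 = 1.087 × 10^-5 g/L = 0.0109 μg/mL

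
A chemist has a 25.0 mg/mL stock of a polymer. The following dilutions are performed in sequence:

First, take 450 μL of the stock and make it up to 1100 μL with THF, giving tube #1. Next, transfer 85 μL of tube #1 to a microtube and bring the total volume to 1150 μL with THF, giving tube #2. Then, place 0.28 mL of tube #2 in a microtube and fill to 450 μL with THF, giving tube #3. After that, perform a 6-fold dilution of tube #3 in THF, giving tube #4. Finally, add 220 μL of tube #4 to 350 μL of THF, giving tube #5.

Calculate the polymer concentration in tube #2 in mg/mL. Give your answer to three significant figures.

Step 1: 450 μL brought to 1100 μL → factor 1100/450 = 2.4444
Step 2: 85 μL brought to 1150 μL → factor 1150/85 = 13.529
Dilution factor through tube #2 = 2.4444 × 13.529 = 33.072
[tube #2] = 25.0 mg/mL / 33.072 = 0.756 mg/mL

0.756 mg/mL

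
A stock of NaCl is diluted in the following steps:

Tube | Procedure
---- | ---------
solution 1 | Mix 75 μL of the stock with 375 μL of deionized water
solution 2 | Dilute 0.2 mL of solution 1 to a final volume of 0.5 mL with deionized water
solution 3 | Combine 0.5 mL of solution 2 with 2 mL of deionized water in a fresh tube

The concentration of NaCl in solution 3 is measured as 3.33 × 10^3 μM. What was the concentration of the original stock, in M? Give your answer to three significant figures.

Step 1: 75 μL + 375 μL = 450 μL total → factor 450/75 = 6
Step 2: 0.2 mL brought to 0.5 mL → factor 0.5/0.2 = 2.5
Step 3: 0.5 mL + 2 mL = 2.5 mL total → factor 2.5/0.5 = 5
Overall dilution factor = 6 × 2.5 × 5 = 75
Stock = 3.33 × 10^3 μM × 75 = 2.498 × 10^5 μM = 0.250 M

0.250 M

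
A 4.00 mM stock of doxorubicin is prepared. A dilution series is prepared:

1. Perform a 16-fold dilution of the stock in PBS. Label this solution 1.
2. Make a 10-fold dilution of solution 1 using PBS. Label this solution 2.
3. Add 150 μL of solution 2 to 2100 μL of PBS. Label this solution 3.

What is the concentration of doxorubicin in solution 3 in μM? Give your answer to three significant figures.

1.67 μM

Step 1: 16-fold → factor 16
Step 2: 10-fold → factor 10
Step 3: 150 μL + 2100 μL = 2250 μL total → factor 2250/150 = 15
Overall dilution factor = 16 × 10 × 15 = 2400
Final = 4.00 mM / 2400 = 0.001667 mM = 1.67 μM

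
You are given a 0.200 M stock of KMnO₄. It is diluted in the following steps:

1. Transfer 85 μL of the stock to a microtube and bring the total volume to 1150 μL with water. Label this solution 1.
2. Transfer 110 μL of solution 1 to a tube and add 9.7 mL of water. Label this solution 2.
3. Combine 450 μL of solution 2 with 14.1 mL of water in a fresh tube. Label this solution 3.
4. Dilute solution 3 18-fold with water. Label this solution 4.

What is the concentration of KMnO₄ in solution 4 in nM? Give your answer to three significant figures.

285 nM

Step 1: 85 μL brought to 1150 μL → factor 1150/85 = 13.529
Step 2: 110 μL + 9.7 mL = 9810 μL total → factor 9810/110 = 89.182
Step 3: 450 μL + 14.1 mL = 14550 μL total → factor 14550/450 = 32.333
Step 4: 18-fold → factor 18
Overall dilution factor = 13.529 × 89.182 × 32.333 × 18 = 7.0223 × 10^5
Final = 0.200 M / 7.0223 × 10^5 = 2.848 × 10^-7 M = 285 nM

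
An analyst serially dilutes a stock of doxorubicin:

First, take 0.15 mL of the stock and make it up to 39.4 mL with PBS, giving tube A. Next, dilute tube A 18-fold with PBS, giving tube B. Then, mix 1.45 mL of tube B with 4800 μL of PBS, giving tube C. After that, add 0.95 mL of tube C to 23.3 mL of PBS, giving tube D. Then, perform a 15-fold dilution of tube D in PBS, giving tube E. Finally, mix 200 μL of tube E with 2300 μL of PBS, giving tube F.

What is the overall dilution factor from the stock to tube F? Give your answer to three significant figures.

Step 1: 0.15 mL brought to 39.4 mL → factor 39.4/0.15 = 262.67
Step 2: 18-fold → factor 18
Step 3: 1.45 mL + 4800 μL = 6.25 mL total → factor 6.25/1.45 = 4.3103
Step 4: 0.95 mL + 23.3 mL = 24.25 mL total → factor 24.25/0.95 = 25.526
Step 5: 15-fold → factor 15
Step 6: 200 μL + 2300 μL = 2500 μL total → factor 2500/200 = 12.5
Overall dilution factor = 262.67 × 18 × 4.3103 × 25.526 × 15 × 12.5 = 9.7539 × 10^7

9.75 × 10^7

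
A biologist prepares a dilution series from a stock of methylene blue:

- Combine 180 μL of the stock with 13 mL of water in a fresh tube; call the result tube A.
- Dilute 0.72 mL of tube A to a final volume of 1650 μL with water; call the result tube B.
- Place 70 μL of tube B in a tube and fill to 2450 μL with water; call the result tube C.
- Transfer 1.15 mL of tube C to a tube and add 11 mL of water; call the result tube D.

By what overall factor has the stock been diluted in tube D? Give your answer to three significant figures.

6.20 × 10^4

Step 1: 180 μL + 13 mL = 13180 μL total → factor 13180/180 = 73.222
Step 2: 0.72 mL brought to 1650 μL → factor 1.65/0.72 = 2.2917
Step 3: 70 μL brought to 2450 μL → factor 2450/70 = 35
Step 4: 1.15 mL + 11 mL = 12.15 mL total → factor 12.15/1.15 = 10.565
Overall dilution factor = 73.222 × 2.2917 × 35 × 10.565 = 62050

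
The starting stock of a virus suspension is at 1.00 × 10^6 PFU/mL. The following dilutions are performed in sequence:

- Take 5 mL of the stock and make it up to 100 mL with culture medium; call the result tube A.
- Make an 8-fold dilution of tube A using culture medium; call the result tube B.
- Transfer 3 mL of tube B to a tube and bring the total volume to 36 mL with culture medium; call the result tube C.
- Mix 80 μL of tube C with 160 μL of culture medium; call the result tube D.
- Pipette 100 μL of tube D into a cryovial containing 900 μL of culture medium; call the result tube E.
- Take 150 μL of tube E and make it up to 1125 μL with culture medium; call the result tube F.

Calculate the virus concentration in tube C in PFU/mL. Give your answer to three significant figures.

Step 1: 5 mL brought to 100 mL → factor 100/5 = 20
Step 2: 8-fold → factor 8
Step 3: 3 mL brought to 36 mL → factor 36/3 = 12
Dilution factor through tube C = 20 × 8 × 12 = 1920
[tube C] = 1.00 × 10^6 PFU/mL / 1920 = 521 PFU/mL

521 PFU/mL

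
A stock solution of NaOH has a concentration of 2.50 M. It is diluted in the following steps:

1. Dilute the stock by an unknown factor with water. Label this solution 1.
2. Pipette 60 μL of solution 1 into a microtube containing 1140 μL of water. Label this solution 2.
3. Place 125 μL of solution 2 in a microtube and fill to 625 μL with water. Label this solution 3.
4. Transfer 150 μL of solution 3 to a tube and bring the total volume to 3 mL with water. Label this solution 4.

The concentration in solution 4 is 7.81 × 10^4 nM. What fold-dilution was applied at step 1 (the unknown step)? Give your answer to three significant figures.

16.0-fold

Step 1: unknown factor x
Step 2: 60 μL + 1140 μL = 1200 μL total → factor 1200/60 = 20
Step 3: 125 μL brought to 625 μL → factor 625/125 = 5
Step 4: 150 μL brought to 3 mL → factor 3000/150 = 20
Product of known-step factors = 2000
Overall factor = 2.50 M / (7.81 × 10^4 nM) = 32010
x = 32010 / 2000 = 16.0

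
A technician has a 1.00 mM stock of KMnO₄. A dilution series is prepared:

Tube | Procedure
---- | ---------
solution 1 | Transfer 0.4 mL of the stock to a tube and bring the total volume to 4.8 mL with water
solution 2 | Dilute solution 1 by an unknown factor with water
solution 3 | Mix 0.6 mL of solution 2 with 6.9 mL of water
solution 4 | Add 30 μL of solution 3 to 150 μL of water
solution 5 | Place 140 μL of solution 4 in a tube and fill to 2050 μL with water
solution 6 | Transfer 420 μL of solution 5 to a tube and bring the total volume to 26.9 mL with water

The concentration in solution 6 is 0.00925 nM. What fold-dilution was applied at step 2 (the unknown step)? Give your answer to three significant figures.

128-fold

Step 1: 0.4 mL brought to 4.8 mL → factor 4.8/0.4 = 12
Step 2: unknown factor x
Step 3: 0.6 mL + 6.9 mL = 7.5 mL total → factor 7.5/0.6 = 12.5
Step 4: 30 μL + 150 μL = 180 μL total → factor 180/30 = 6
Step 5: 140 μL brought to 2050 μL → factor 2050/140 = 14.643
Step 6: 420 μL brought to 26.9 mL → factor 26900/420 = 64.048
Product of known-step factors = 8.4406 × 10^5
Overall factor = 1.00 mM / (0.00925 nM) = 1.0811 × 10^8
x = 1.0811 × 10^8 / 8.4406 × 10^5 = 128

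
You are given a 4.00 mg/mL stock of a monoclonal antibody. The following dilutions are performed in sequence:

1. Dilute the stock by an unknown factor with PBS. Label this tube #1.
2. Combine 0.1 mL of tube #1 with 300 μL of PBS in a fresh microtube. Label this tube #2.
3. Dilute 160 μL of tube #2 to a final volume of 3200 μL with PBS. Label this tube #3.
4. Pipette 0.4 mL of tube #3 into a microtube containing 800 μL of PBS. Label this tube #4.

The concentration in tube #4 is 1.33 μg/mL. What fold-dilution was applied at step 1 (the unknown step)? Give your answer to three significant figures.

Step 1: unknown factor x
Step 2: 0.1 mL + 300 μL = 0.4 mL total → factor 0.4/0.1 = 4
Step 3: 160 μL brought to 3200 μL → factor 3200/160 = 20
Step 4: 0.4 mL + 800 μL = 1.2 mL total → factor 1.2/0.4 = 3
Product of known-step factors = 240
Overall factor = 4.00 mg/mL / (1.33 μg/mL) = 3007.5
x = 3007.5 / 240 = 12.5

12.5-fold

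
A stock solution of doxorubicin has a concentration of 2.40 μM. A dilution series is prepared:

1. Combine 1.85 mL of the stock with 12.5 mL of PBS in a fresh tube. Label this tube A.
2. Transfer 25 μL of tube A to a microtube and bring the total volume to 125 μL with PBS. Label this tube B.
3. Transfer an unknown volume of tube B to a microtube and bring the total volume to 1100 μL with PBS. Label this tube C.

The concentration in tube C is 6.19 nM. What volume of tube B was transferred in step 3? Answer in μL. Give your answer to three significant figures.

110 μL

Step 1: 1.85 mL + 12.5 mL = 14.35 mL total → factor 14.35/1.85 = 7.7568
Step 2: 25 μL brought to 125 μL → factor 125/25 = 5
Step 3: v brought to 1100 μL → factor = 1100 μL/v
Product of known-step factors = 38.784
Overall factor = 2.40 μM / (6.19 nM) = 387.72
Step-3 factor = 387.72 / 38.784 = 9.997
v = 1100 μL / 9.997 = 110 μL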